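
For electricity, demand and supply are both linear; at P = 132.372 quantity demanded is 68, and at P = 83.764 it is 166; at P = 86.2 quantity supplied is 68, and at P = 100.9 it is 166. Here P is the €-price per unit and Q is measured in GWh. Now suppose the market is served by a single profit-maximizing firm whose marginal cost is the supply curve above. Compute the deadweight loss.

€1185.27

Demand slope = (83.764 − 132.372)/(166 − 68) = −0.496, so P = 166.1 − 0.496Q.
Supply slope = (100.9 − 86.2)/(166 − 68) = 0.15, so P = 76 + 0.15Q.
Competitive equilibrium: 166.1 − 0.496Q = 76 + 0.15Q → Q* = 139.4737, P* = 96.9211.
Marginal revenue: MR = 166.1 − 0.992Q. Set MR = MC: 166.1 − 0.992Q = 76 + 0.15Q → Q_m = 78.8967.
Price P_m = 166.1 − 0.496·78.8967 = 126.9672; MC(Q_m) = 76 + 0.15·78.8967 = 87.8345.
Competitive Q* = 139.4737, so ΔQ = 60.577; wedge = 126.9672 − 87.8345 = 39.1327.
DWL = ½ × 60.577 × 39.1327 = €1185.27.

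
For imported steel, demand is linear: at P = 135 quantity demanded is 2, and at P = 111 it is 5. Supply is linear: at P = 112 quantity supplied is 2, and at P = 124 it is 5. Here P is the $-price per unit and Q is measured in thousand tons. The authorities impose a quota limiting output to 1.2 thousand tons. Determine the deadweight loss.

$44.28 thousand

Demand slope = (111 − 135)/(5 − 2) = −8, so P = 151 − 8Q.
Supply slope = (124 − 112)/(5 − 2) = 4, so P = 104 + 4Q.
Competitive equilibrium: 151 − 8Q = 104 + 4Q → Q* = 3.9167, P* = 119.6667.
At Q = 1.2: demand price = 151 − 8·1.2 = 141.4; supply price = 104 + 4·1.2 = 108.8.
ΔQ = 3.9167 − 1.2 = 2.7167; wedge = 141.4 − 108.8 = 32.6.
Welfare loss = ½ × 2.7167 × 32.6 = $44.28 thousand.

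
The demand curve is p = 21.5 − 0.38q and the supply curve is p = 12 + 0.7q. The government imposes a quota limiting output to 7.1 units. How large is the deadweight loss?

Competitive equilibrium: 21.5 − 0.38q = 12 + 0.7q → q* = 8.7963, p* = 18.1574.
At q = 7.1: demand price = 21.5 − 0.38·7.1 = 18.802; supply price = 12 + 0.7·7.1 = 16.97.
Δq = 8.7963 − 7.1 = 1.6963; wedge = 18.802 − 16.97 = 1.832.
DWL = ½ × 1.6963 × 1.832 = 1.55.

1.55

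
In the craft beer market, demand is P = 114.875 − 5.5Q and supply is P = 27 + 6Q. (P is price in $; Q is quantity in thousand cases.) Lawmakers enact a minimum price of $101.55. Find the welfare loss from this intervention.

Competitive equilibrium: 114.875 − 5.5Q = 27 + 6Q → Q* = 7.6413, P* = 72.8478.
At the floor P = 101.55, quantity demanded = (114.875 − 101.55)/5.5 = 2.4227.
Sellers' marginal cost at Q' = 2.4227: 27 + 6·2.4227 = 41.5362.
ΔQ = 7.6413 − 2.4227 = 5.2186; wedge = 101.55 − 41.5362 = 60.0138.
Deadweight loss = ½ × 5.2186 × 60.0138 = $156.59 thousand.

$156.59 thousand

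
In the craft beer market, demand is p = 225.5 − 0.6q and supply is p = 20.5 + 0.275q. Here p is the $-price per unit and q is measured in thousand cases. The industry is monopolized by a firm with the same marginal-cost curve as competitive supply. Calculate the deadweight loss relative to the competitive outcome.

$3973.64 thousand

Competitive equilibrium: 225.5 − 0.6q = 20.5 + 0.275q → q* = 234.28571, p* = 84.92857.
Marginal revenue: MR = 225.5 − 1.2q. Set MR = MC: 225.5 − 1.2q = 20.5 + 0.275q → q_m = 138.98305.
Price p_m = 225.5 − 0.6·138.98305 = 142.11017; MC(q_m) = 20.5 + 0.275·138.98305 = 58.72034.
Competitive q* = 234.28571, so Δq = 95.30266; wedge = 142.11017 − 58.72034 = 83.38983.
DWL = ½ × 95.30266 × 83.38983 = $3973.64 thousand.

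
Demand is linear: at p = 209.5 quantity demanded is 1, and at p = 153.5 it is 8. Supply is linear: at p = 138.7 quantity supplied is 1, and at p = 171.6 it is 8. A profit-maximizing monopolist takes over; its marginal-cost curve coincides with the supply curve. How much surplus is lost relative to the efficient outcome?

41

Demand slope = (153.5 − 209.5)/(8 − 1) = −8, so p = 217.5 − 8q.
Supply slope = (171.6 − 138.7)/(8 − 1) = 4.7, so p = 134 + 4.7q.
Competitive equilibrium: 217.5 − 8q = 134 + 4.7q → q* = 6.5748, p* = 164.9016.
Marginal revenue: MR = 217.5 − 16q. Set MR = MC: 217.5 − 16q = 134 + 4.7q → q_m = 4.0338.
Price p_m = 217.5 − 8·4.0338 = 185.2296; MC(q_m) = 134 + 4.7·4.0338 = 152.9589.
Competitive q* = 6.5748, so Δq = 2.541; wedge = 185.2296 − 152.9589 = 32.2707.
Welfare loss = ½ × 2.541 × 32.2707 = 41.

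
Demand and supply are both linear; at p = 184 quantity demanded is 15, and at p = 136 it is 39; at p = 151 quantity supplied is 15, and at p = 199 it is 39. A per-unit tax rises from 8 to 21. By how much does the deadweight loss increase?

47.125

Demand slope = (136 − 184)/(39 − 15) = −2, so p = 214 − 2q.
Supply slope = (199 − 151)/(39 − 15) = 2, so p = 121 + 2q.
Competitive equilibrium: 214 − 2q = 121 + 2q → q* = 23.25, p* = 167.5.
For a per-unit tax t: Δq = t/4, so DWL = ½·t·(t/4) = t²/8.
At t = 8: DWL = 8. At t = 21: DWL = 55.125.
Increase = 55.125 − 8 = 47.125.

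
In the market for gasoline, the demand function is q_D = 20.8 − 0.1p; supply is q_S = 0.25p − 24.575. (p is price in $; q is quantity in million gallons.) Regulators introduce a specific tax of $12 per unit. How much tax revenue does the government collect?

$83.74 million

In inverse form: demand p = 208 − 10q, supply p = 98.3 + 4q.
Competitive equilibrium: 208 − 10q = 98.3 + 4q → q* = 7.8357, p* = 129.6429.
With the tax, the buyer price exceeds the seller price by 12: (208 − 10q) − (98.3 + 4q) = 12 → q' = 6.9786.
Tax revenue = 12 × 6.9786 = $83.74 million.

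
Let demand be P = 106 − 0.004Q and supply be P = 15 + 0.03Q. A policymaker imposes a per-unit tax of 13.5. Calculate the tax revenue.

30772.06

Competitive equilibrium: 106 − 0.004Q = 15 + 0.03Q → Q* = 2676.4706, P* = 95.2941.
With the tax, the buyer price exceeds the seller price by 13.5: (106 − 0.004Q) − (15 + 0.03Q) = 13.5 → Q' = 2279.4118.
Tax revenue = 13.5 × 2279.4118 = 30772.06.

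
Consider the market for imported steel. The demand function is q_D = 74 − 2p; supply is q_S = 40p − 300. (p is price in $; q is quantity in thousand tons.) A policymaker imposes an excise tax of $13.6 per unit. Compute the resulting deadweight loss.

$176.15 thousand

In inverse form: demand p = 37 − 0.5q, supply p = 7.5 + 0.025q.
Competitive equilibrium: 37 − 0.5q = 7.5 + 0.025q → q* = 56.1905, p* = 8.9048.
With the tax, the buyer price exceeds the seller price by 13.6: (37 − 0.5q) − (7.5 + 0.025q) = 13.6 → q' = 30.2857.
Δq = 56.1905 − 30.2857 = 25.9048; the wedge equals the tax, 13.6.
Deadweight loss = ½ × 25.9048 × 13.6 = $176.15 thousand.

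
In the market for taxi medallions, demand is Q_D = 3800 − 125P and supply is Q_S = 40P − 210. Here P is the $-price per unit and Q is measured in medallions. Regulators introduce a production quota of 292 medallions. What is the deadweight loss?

In inverse form: demand P = 30.4 − 0.008Q, supply P = 5.25 + 0.025Q.
Competitive equilibrium: 30.4 − 0.008Q = 5.25 + 0.025Q → Q* = 762.1212, P* = 24.303.
At Q = 292: demand price = 30.4 − 0.008·292 = 28.064; supply price = 5.25 + 0.025·292 = 12.55.
ΔQ = 762.1212 − 292 = 470.1212; wedge = 28.064 − 12.55 = 15.514.
DWL = ½ × 470.1212 × 15.514 = $3646.73.

$3646.73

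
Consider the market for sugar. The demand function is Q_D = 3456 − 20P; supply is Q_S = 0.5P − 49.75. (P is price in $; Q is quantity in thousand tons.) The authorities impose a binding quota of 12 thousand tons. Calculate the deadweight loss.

$578.46 thousand

In inverse form: demand P = 172.8 − 0.05Q, supply P = 99.5 + 2Q.
Competitive equilibrium: 172.8 − 0.05Q = 99.5 + 2Q → Q* = 35.7561, P* = 171.0122.
At Q = 12: demand price = 172.8 − 0.05·12 = 172.2; supply price = 99.5 + 2·12 = 123.5.
ΔQ = 35.7561 − 12 = 23.7561; wedge = 172.2 − 123.5 = 48.7.
Deadweight loss = ½ × 23.7561 × 48.7 = $578.46 thousand.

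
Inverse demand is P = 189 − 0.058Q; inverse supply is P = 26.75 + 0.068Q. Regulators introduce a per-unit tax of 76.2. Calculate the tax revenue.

52039.76

Competitive equilibrium: 189 − 0.058Q = 26.75 + 0.068Q → Q* = 1287.6984, P* = 114.3135.
With the tax, the buyer price exceeds the seller price by 76.2: (189 − 0.058Q) − (26.75 + 0.068Q) = 76.2 → Q' = 682.9365.
Tax revenue = 76.2 × 682.9365 = 52039.76.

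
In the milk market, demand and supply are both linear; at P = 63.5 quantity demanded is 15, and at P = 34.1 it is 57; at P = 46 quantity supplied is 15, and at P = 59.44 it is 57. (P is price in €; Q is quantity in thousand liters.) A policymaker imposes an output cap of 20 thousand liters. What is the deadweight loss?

€75.37 thousand

Demand slope = (34.1 − 63.5)/(57 − 15) = −0.7, so P = 74 − 0.7Q.
Supply slope = (59.44 − 46)/(57 − 15) = 0.32, so P = 41.2 + 0.32Q.
Competitive equilibrium: 74 − 0.7Q = 41.2 + 0.32Q → Q* = 32.1569, P* = 51.4902.
At Q = 20: demand price = 74 − 0.7·20 = 60; supply price = 41.2 + 0.32·20 = 47.6.
ΔQ = 32.1569 − 20 = 12.1569; wedge = 60 − 47.6 = 12.4.
Welfare loss = ½ × 12.1569 × 12.4 = €75.37 thousand.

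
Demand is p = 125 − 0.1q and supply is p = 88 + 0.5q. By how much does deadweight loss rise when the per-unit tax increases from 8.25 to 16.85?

Competitive equilibrium: 125 − 0.1q = 88 + 0.5q → q* = 61.6667, p* = 118.8333.
For a per-unit tax t: Δq = t/0.6, so DWL = ½·t·(t/0.6) = t²/1.2.
At t = 8.25: DWL = 56.719. At t = 16.85: DWL = 236.602.
Increase = 236.602 − 56.719 = 179.88.

179.88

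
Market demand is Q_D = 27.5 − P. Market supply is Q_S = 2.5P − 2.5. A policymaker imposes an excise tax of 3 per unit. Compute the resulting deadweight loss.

3.21

In inverse form: demand P = 27.5 − Q, supply P = 1 + 0.4Q.
Competitive equilibrium: 27.5 − Q = 1 + 0.4Q → Q* = 18.9286, P* = 8.5714.
With the tax, the buyer price exceeds the seller price by 3: (27.5 − Q) − (1 + 0.4Q) = 3 → Q' = 16.7857.
ΔQ = 18.9286 − 16.7857 = 2.1429; the wedge equals the tax, 3.
DWL = ½ × 2.1429 × 3 = 3.21.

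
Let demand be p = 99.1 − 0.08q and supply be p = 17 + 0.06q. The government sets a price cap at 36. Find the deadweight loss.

Competitive equilibrium: 99.1 − 0.08q = 17 + 0.06q → q* = 586.42857, p* = 52.18571.
At the ceiling p = 36, quantity supplied = (36 − 17)/0.06 = 316.66667.
Willingness to pay at q' = 316.66667: 99.1 − 0.08·316.66667 = 73.76667.
Δq = 586.42857 − 316.66667 = 269.7619; wedge = 73.76667 − 36 = 37.76667.
DWL = ½ × 269.7619 × 37.76667 = 5094.

5094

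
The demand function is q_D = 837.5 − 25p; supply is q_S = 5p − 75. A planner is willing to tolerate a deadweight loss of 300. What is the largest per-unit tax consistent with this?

12

In inverse form: demand p = 33.5 − 0.04q, supply p = 15 + 0.2q.
Competitive equilibrium: 33.5 − 0.04q = 15 + 0.2q → q* = 77.0833, p* = 30.4167.
A tax t gives Δq = t/0.24 and wedge t, so DWL = t²/0.48.
t²/0.48 = 300 → t² = 144 → t = 12.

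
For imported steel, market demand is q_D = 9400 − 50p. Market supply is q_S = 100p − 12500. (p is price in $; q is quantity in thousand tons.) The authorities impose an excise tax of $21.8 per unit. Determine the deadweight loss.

$7920.67 thousand

In inverse form: demand p = 188 − 0.02q, supply p = 125 + 0.01q.
Competitive equilibrium: 188 − 0.02q = 125 + 0.01q → q* = 2100, p* = 146.
With the tax, the buyer price exceeds the seller price by 21.8: (188 − 0.02q) − (125 + 0.01q) = 21.8 → q' = 1373.3333.
Δq = 2100 − 1373.3333 = 726.6667; the wedge equals the tax, 21.8.
DWL = ½ × 726.6667 × 21.8 = $7920.67 thousand.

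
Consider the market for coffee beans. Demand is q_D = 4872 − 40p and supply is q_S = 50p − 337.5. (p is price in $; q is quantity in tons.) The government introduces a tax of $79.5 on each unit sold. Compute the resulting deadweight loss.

$70225

In inverse form: demand p = 121.8 − 0.025q, supply p = 6.75 + 0.02q.
Competitive equilibrium: 121.8 − 0.025q = 6.75 + 0.02q → q* = 2556.6667, p* = 57.8833.
With the tax, the buyer price exceeds the seller price by 79.5: (121.8 − 0.025q) − (6.75 + 0.02q) = 79.5 → q' = 790.
Δq = 2556.6667 − 790 = 1766.6667; the wedge equals the tax, 79.5.
Deadweight loss = ½ × 1766.6667 × 79.5 = $70225.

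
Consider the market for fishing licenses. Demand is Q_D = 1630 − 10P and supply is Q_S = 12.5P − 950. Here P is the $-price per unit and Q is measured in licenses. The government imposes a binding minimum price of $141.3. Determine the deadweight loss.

In inverse form: demand P = 163 − 0.1Q, supply P = 76 + 0.08Q.
Competitive equilibrium: 163 − 0.1Q = 76 + 0.08Q → Q* = 483.3333, P* = 114.6667.
At the floor P = 141.3, quantity demanded = (163 − 141.3)/0.1 = 217.
Sellers' marginal cost at Q' = 217: 76 + 0.08·217 = 93.36.
ΔQ = 483.3333 − 217 = 266.3333; wedge = 141.3 − 93.36 = 47.94.
The triangle = ½ × 266.3333 × 47.94 = $6384.01.

$6384.01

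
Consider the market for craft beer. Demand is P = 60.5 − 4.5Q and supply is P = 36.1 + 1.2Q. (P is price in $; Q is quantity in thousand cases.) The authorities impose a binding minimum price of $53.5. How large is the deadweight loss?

$21.17 thousand

Competitive equilibrium: 60.5 − 4.5Q = 36.1 + 1.2Q → Q* = 4.2807, P* = 41.23684.
At the floor P = 53.5, quantity demanded = (60.5 − 53.5)/4.5 = 1.55556.
Sellers' marginal cost at Q' = 1.55556: 36.1 + 1.2·1.55556 = 37.96667.
ΔQ = 4.2807 − 1.55556 = 2.72514; wedge = 53.5 − 37.96667 = 15.53333.
Welfare loss = ½ × 2.72514 × 15.53333 = $21.17 thousand.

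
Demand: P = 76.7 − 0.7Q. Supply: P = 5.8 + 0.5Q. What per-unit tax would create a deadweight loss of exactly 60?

Competitive equilibrium: 76.7 − 0.7Q = 5.8 + 0.5Q → Q* = 59.0833, P* = 35.3417.
A tax t gives ΔQ = t/1.2 and wedge t, so DWL = t²/2.4.
t²/2.4 = 60 → t² = 144 → t = 12.

12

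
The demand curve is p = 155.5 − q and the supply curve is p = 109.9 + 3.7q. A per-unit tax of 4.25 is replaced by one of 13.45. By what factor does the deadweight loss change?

10.015

Competitive equilibrium: 155.5 − q = 109.9 + 3.7q → q* = 9.7021, p* = 145.7979.
For a per-unit tax t: Δq = t/4.7, so DWL = ½·t·(t/4.7) = t²/9.4.
At t = 4.25: DWL = 1.922. At t = 13.45: DWL = 19.245.
Ratio = (13.45/4.25)² = 10.015.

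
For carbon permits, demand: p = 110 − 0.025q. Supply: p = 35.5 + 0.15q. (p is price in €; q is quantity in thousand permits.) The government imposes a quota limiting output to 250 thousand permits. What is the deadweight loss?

€2701.61 thousand

Competitive equilibrium: 110 − 0.025q = 35.5 + 0.15q → q* = 425.7143, p* = 99.3571.
At q = 250: demand price = 110 − 0.025·250 = 103.75; supply price = 35.5 + 0.15·250 = 73.
Δq = 425.7143 − 250 = 175.7143; wedge = 103.75 − 73 = 30.75.
The triangle = ½ × 175.7143 × 30.75 = €2701.61 thousand.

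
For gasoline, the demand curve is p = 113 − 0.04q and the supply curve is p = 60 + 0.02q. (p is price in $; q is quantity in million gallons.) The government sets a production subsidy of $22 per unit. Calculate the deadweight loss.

$4033.33 million

Competitive equilibrium: 113 − 0.04q = 60 + 0.02q → q* = 883.3333, p* = 77.6667.
The subsidy lowers effective supply by 22: p = 38 + 0.02q.
New quantity: 113 − 0.04q = 38 + 0.02q → q' = 1250.
Overproduction Δq = 1250 − 883.3333 = 366.6667; wedge = subsidy = 22.
DWL = ½ × 366.6667 × 22 = $4033.33 million.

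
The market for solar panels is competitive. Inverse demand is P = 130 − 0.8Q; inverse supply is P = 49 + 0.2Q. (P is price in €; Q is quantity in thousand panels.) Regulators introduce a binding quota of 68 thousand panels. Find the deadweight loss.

Competitive equilibrium: 130 − 0.8Q = 49 + 0.2Q → Q* = 81, P* = 65.2.
At Q = 68: demand price = 130 − 0.8·68 = 75.6; supply price = 49 + 0.2·68 = 62.6.
ΔQ = 81 − 68 = 13; wedge = 75.6 − 62.6 = 13.
DWL = ½ × 13 × 13 = €84.50 thousand.

€84.50 thousand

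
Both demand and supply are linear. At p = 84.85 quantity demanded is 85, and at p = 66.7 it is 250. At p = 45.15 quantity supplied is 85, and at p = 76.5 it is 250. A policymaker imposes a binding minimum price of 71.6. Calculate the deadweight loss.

21.17

Demand slope = (66.7 − 84.85)/(250 − 85) = −0.11, so p = 94.2 − 0.11q.
Supply slope = (76.5 − 45.15)/(250 − 85) = 0.19, so p = 29 + 0.19q.
Competitive equilibrium: 94.2 − 0.11q = 29 + 0.19q → q* = 217.3333, p* = 70.2933.
At the floor p = 71.6, quantity demanded = (94.2 − 71.6)/0.11 = 205.4545.
Sellers' marginal cost at q' = 205.4545: 29 + 0.19·205.4545 = 68.0364.
Δq = 217.3333 − 205.4545 = 11.8788; wedge = 71.6 − 68.0364 = 3.5636.
Deadweight loss = ½ × 11.8788 × 3.5636 = 21.17.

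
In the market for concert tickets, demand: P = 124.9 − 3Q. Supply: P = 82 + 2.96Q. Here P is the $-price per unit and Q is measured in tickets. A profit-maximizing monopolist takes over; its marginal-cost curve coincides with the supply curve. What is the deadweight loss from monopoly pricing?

Competitive equilibrium: 124.9 − 3Q = 82 + 2.96Q → Q* = 7.198, P* = 103.306.
Marginal revenue: MR = 124.9 − 6Q. Set MR = MC: 124.9 − 6Q = 82 + 2.96Q → Q_m = 4.7879.
Price P_m = 124.9 − 3·4.7879 = 110.5363; MC(Q_m) = 82 + 2.96·4.7879 = 96.1722.
Competitive Q* = 7.198, so ΔQ = 2.4101; wedge = 110.5363 − 96.1722 = 14.3641.
Deadweight loss = ½ × 2.4101 × 14.3641 = $17.31.

$17.31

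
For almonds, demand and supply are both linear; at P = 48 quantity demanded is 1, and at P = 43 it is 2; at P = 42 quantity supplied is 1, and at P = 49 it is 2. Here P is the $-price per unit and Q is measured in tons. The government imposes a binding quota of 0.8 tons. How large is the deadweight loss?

Demand slope = (43 − 48)/(2 − 1) = −5, so P = 53 − 5Q.
Supply slope = (49 − 42)/(2 − 1) = 7, so P = 35 + 7Q.
Competitive equilibrium: 53 − 5Q = 35 + 7Q → Q* = 1.5, P* = 45.5.
At Q = 0.8: demand price = 53 − 5·0.8 = 49; supply price = 35 + 7·0.8 = 40.6.
ΔQ = 1.5 − 0.8 = 0.7; wedge = 49 − 40.6 = 8.4.
DWL = ½ × 0.7 × 8.4 = $2.94.

$2.94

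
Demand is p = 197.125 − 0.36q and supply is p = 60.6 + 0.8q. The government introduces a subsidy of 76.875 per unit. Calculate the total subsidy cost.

14142.35

Competitive equilibrium: 197.125 − 0.36q = 60.6 + 0.8q → q* = 117.694, p* = 154.7552.
The subsidy lowers effective supply by 76.875: p = 0.8q − 16.275.
New quantity: 197.125 − 0.36q = 0.8q − 16.275 → q' = 183.9655.
Total subsidy cost = 76.875 × 183.9655 = 14142.35.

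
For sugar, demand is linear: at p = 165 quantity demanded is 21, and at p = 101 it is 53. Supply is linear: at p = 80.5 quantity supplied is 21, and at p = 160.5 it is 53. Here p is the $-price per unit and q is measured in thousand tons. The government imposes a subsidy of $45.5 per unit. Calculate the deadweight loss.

$230.03 thousand

Demand slope = (101 − 165)/(53 − 21) = −2, so p = 207 − 2q.
Supply slope = (160.5 − 80.5)/(53 − 21) = 2.5, so p = 28 + 2.5q.
Competitive equilibrium: 207 − 2q = 28 + 2.5q → q* = 39.7778, p* = 127.4444.
The subsidy lowers effective supply by 45.5: p = 2.5q − 17.5.
New quantity: 207 − 2q = 2.5q − 17.5 → q' = 49.8889.
Overproduction Δq = 49.8889 − 39.7778 = 10.1111; wedge = subsidy = 45.5.
The triangle = ½ × 10.1111 × 45.5 = $230.03 thousand.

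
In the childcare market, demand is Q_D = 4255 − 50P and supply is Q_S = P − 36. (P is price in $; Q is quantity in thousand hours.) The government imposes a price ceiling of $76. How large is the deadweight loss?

In inverse form: demand P = 85.1 − 0.02Q, supply P = 36 + Q.
Competitive equilibrium: 85.1 − 0.02Q = 36 + Q → Q* = 48.1373, P* = 84.1373.
At the ceiling P = 76, quantity supplied = (76 − 36)/1 = 40.
Willingness to pay at Q' = 40: 85.1 − 0.02·40 = 84.3.
ΔQ = 48.1373 − 40 = 8.1373; wedge = 84.3 − 76 = 8.3.
The triangle = ½ × 8.1373 × 8.3 = $33.77 thousand.

$33.77 thousand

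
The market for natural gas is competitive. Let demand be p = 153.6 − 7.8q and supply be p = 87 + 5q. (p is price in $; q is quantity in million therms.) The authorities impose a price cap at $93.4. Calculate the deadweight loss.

$98.50 million

Competitive equilibrium: 153.6 − 7.8q = 87 + 5q → q* = 5.2031, p* = 113.0156.
At the ceiling p = 93.4, quantity supplied = (93.4 − 87)/5 = 1.28.
Willingness to pay at q' = 1.28: 153.6 − 7.8·1.28 = 143.616.
Δq = 5.2031 − 1.28 = 3.9231; wedge = 143.616 − 93.4 = 50.216.
Welfare loss = ½ × 3.9231 × 50.216 = $98.50 million.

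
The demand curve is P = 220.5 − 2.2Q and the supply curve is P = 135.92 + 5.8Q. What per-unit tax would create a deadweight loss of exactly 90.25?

Competitive equilibrium: 220.5 − 2.2Q = 135.92 + 5.8Q → Q* = 10.5725, P* = 197.2405.
A tax t gives ΔQ = t/8 and wedge t, so DWL = t²/16.
t²/16 = 90.25 → t² = 1444 → t = 38.

38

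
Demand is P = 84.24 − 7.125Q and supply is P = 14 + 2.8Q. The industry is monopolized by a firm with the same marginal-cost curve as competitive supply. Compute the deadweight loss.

43.40

Competitive equilibrium: 84.24 − 7.125Q = 14 + 2.8Q → Q* = 7.07708, P* = 33.81582.
Marginal revenue: MR = 84.24 − 14.25Q. Set MR = MC: 84.24 − 14.25Q = 14 + 2.8Q → Q_m = 4.11965.
Price P_m = 84.24 − 7.125·4.11965 = 54.88749; MC(Q_m) = 14 + 2.8·4.11965 = 25.53502.
Competitive Q* = 7.07708, so ΔQ = 2.95743; wedge = 54.88749 − 25.53502 = 29.35247.
Deadweight loss = ½ × 2.95743 × 29.35247 = 43.40.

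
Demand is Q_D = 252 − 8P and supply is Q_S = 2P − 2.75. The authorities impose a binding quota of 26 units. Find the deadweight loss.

In inverse form: demand P = 31.5 − 0.125Q, supply P = 1.375 + 0.5Q.
Competitive equilibrium: 31.5 − 0.125Q = 1.375 + 0.5Q → Q* = 48.2, P* = 25.475.
At Q = 26: demand price = 31.5 − 0.125·26 = 28.25; supply price = 1.375 + 0.5·26 = 14.375.
ΔQ = 48.2 − 26 = 22.2; wedge = 28.25 − 14.375 = 13.875.
The triangle = ½ × 22.2 × 13.875 = 154.01.

154.01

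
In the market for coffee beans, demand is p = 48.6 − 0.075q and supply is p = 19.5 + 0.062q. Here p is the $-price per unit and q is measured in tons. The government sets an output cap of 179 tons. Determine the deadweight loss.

Competitive equilibrium: 48.6 − 0.075q = 19.5 + 0.062q → q* = 212.4088, p* = 32.6693.
At q = 179: demand price = 48.6 − 0.075·179 = 35.175; supply price = 19.5 + 0.062·179 = 30.598.
Δq = 212.4088 − 179 = 33.4088; wedge = 35.175 − 30.598 = 4.577.
Deadweight loss = ½ × 33.4088 × 4.577 = $76.46.

$76.46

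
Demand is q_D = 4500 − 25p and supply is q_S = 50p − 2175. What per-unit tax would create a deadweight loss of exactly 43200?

72

In inverse form: demand p = 180 − 0.04q, supply p = 43.5 + 0.02q.
Competitive equilibrium: 180 − 0.04q = 43.5 + 0.02q → q* = 2275, p* = 89.
A tax t gives Δq = t/0.06 and wedge t, so DWL = t²/0.12.
t²/0.12 = 43200 → t² = 5184 → t = 72.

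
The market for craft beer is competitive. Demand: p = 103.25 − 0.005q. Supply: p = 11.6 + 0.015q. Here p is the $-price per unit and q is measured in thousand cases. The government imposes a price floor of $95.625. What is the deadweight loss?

$93483.06 thousand

Competitive equilibrium: 103.25 − 0.005q = 11.6 + 0.015q → q* = 4582.5, p* = 80.3375.
At the floor p = 95.625, quantity demanded = (103.25 − 95.625)/0.005 = 1525.
Sellers' marginal cost at q' = 1525: 11.6 + 0.015·1525 = 34.475.
Δq = 4582.5 − 1525 = 3057.5; wedge = 95.625 − 34.475 = 61.15.
The triangle = ½ × 3057.5 × 61.15 = $93483.06 thousand.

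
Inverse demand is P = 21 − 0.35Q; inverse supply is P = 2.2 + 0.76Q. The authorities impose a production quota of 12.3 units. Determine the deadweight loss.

Competitive equilibrium: 21 − 0.35Q = 2.2 + 0.76Q → Q* = 16.9369, P* = 15.0721.
At Q = 12.3: demand price = 21 − 0.35·12.3 = 16.695; supply price = 2.2 + 0.76·12.3 = 11.548.
ΔQ = 16.9369 − 12.3 = 4.6369; wedge = 16.695 − 11.548 = 5.147.
Deadweight loss = ½ × 4.6369 × 5.147 = 11.93.

11.93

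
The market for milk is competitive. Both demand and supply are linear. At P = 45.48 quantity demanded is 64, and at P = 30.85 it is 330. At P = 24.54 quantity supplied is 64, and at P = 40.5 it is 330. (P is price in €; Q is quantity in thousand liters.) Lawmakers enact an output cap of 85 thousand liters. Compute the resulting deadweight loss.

Demand slope = (30.85 − 45.48)/(330 − 64) = −0.055, so P = 49 − 0.055Q.
Supply slope = (40.5 − 24.54)/(330 − 64) = 0.06, so P = 20.7 + 0.06Q.
Competitive equilibrium: 49 − 0.055Q = 20.7 + 0.06Q → Q* = 246.087, P* = 35.4652.
At Q = 85: demand price = 49 − 0.055·85 = 44.325; supply price = 20.7 + 0.06·85 = 25.8.
ΔQ = 246.087 − 85 = 161.087; wedge = 44.325 − 25.8 = 18.525.
Deadweight loss = ½ × 161.087 × 18.525 = €1492.07 thousand.

€1492.07 thousand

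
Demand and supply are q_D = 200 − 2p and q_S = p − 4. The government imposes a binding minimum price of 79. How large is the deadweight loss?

363

In inverse form: demand p = 100 − 0.5q, supply p = 4 + q.
Competitive equilibrium: 100 − 0.5q = 4 + q → q* = 64, p* = 68.
At the floor p = 79, quantity demanded = (100 − 79)/0.5 = 42.
Sellers' marginal cost at q' = 42: 4 + 1·42 = 46.
Δq = 64 − 42 = 22; wedge = 79 − 46 = 33.
DWL = ½ × 22 × 33 = 363.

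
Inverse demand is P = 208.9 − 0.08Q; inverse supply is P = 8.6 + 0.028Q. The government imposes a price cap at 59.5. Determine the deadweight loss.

73.02

Competitive equilibrium: 208.9 − 0.08Q = 8.6 + 0.028Q → Q* = 1854.6296, P* = 60.5296.
At the ceiling P = 59.5, quantity supplied = (59.5 − 8.6)/0.028 = 1817.8571.
Willingness to pay at Q' = 1817.8571: 208.9 − 0.08·1817.8571 = 63.4714.
ΔQ = 1854.6296 − 1817.8571 = 36.7725; wedge = 63.4714 − 59.5 = 3.9714.
Deadweight loss = ½ × 36.7725 × 3.9714 = 73.02.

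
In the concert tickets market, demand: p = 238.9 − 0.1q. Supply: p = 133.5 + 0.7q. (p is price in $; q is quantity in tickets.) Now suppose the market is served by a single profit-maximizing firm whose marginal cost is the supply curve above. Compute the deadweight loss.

$85.72

Competitive equilibrium: 238.9 − 0.1q = 133.5 + 0.7q → q* = 131.75, p* = 225.725.
Marginal revenue: MR = 238.9 − 0.2q. Set MR = MC: 238.9 − 0.2q = 133.5 + 0.7q → q_m = 117.1111.
Price p_m = 238.9 − 0.1·117.1111 = 227.1889; MC(q_m) = 133.5 + 0.7·117.1111 = 215.4778.
Competitive q* = 131.75, so Δq = 14.6389; wedge = 227.1889 − 215.4778 = 11.7111.
The triangle = ½ × 14.6389 × 11.7111 = $85.72.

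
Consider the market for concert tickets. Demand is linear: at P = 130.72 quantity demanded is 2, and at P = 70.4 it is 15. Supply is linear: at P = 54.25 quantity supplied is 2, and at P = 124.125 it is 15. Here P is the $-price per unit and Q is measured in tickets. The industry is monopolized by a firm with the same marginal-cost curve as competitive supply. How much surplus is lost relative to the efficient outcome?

Demand slope = (70.4 − 130.72)/(15 − 2) = −4.64, so P = 140 − 4.64Q.
Supply slope = (124.125 − 54.25)/(15 − 2) = 5.375, so P = 43.5 + 5.375Q.
Competitive equilibrium: 140 − 4.64Q = 43.5 + 5.375Q → Q* = 9.63555, P* = 95.29106.
Marginal revenue: MR = 140 − 9.28Q. Set MR = MC: 140 − 9.28Q = 43.5 + 5.375Q → Q_m = 6.58478.
Price P_m = 140 − 4.64·6.58478 = 109.44662; MC(Q_m) = 43.5 + 5.375·6.58478 = 78.89319.
Competitive Q* = 9.63555, so ΔQ = 3.05077; wedge = 109.44662 − 78.89319 = 30.55343.
DWL = ½ × 3.05077 × 30.55343 = $46.61.

$46.61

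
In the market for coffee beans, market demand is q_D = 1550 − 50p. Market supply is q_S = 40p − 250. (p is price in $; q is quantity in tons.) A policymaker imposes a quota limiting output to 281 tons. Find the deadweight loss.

In inverse form: demand p = 31 − 0.02q, supply p = 6.25 + 0.025q.
Competitive equilibrium: 31 − 0.02q = 6.25 + 0.025q → q* = 550, p* = 20.
At q = 281: demand price = 31 − 0.02·281 = 25.38; supply price = 6.25 + 0.025·281 = 13.275.
Δq = 550 − 281 = 269; wedge = 25.38 − 13.275 = 12.105.
DWL = ½ × 269 × 12.105 = $1628.12.

$1628.12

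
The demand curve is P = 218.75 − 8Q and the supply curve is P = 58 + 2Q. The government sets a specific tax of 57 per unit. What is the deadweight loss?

Competitive equilibrium: 218.75 − 8Q = 58 + 2Q → Q* = 16.075, P* = 90.15.
With the tax, the buyer price exceeds the seller price by 57: (218.75 − 8Q) − (58 + 2Q) = 57 → Q' = 10.375.
ΔQ = 16.075 − 10.375 = 5.7; the wedge equals the tax, 57.
Deadweight loss = ½ × 5.7 × 57 = 162.45.

162.45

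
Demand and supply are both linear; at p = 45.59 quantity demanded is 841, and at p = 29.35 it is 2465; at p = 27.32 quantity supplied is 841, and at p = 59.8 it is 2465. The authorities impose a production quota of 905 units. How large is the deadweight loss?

Demand slope = (29.35 − 45.59)/(2465 − 841) = −0.01, so p = 54 − 0.01q.
Supply slope = (59.8 − 27.32)/(2465 − 841) = 0.02, so p = 10.5 + 0.02q.
Competitive equilibrium: 54 − 0.01q = 10.5 + 0.02q → q* = 1450, p* = 39.5.
At q = 905: demand price = 54 − 0.01·905 = 44.95; supply price = 10.5 + 0.02·905 = 28.6.
Δq = 1450 − 905 = 545; wedge = 44.95 − 28.6 = 16.35.
DWL = ½ × 545 × 16.35 = 4455.375.

4455.375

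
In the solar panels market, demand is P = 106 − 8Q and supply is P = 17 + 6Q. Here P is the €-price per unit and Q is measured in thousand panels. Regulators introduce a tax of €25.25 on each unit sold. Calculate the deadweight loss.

€22.77 thousand

Competitive equilibrium: 106 − 8Q = 17 + 6Q → Q* = 6.3571, P* = 55.1429.
With the tax, the buyer price exceeds the seller price by 25.25: (106 − 8Q) − (17 + 6Q) = 25.25 → Q' = 4.5536.
ΔQ = 6.3571 − 4.5536 = 1.8035; the wedge equals the tax, 25.25.
The triangle = ½ × 1.8035 × 25.25 = €22.77 thousand.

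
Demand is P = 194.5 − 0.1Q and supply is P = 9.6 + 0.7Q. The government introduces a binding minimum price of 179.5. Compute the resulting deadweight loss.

Competitive equilibrium: 194.5 − 0.1Q = 9.6 + 0.7Q → Q* = 231.125, P* = 171.3875.
At the floor P = 179.5, quantity demanded = (194.5 − 179.5)/0.1 = 150.
Sellers' marginal cost at Q' = 150: 9.6 + 0.7·150 = 114.6.
ΔQ = 231.125 − 150 = 81.125; wedge = 179.5 − 114.6 = 64.9.
The triangle = ½ × 81.125 × 64.9 = 2632.51.

2632.51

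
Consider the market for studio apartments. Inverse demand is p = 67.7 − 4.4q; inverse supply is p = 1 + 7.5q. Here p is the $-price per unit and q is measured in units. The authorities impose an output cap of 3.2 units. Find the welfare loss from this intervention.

Competitive equilibrium: 67.7 − 4.4q = 1 + 7.5q → q* = 5.605, p* = 43.0378.
At q = 3.2: demand price = 67.7 − 4.4·3.2 = 53.62; supply price = 1 + 7.5·3.2 = 25.
Δq = 5.605 − 3.2 = 2.405; wedge = 53.62 − 25 = 28.62.
DWL = ½ × 2.405 × 28.62 = $34.42.

$34.42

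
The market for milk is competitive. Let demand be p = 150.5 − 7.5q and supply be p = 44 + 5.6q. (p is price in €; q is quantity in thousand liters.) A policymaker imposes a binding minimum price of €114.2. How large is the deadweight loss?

Competitive equilibrium: 150.5 − 7.5q = 44 + 5.6q → q* = 8.1298, p* = 89.5267.
At the floor p = 114.2, quantity demanded = (150.5 − 114.2)/7.5 = 4.84.
Sellers' marginal cost at q' = 4.84: 44 + 5.6·4.84 = 71.104.
Δq = 8.1298 − 4.84 = 3.2898; wedge = 114.2 − 71.104 = 43.096.
DWL = ½ × 3.2898 × 43.096 = €70.89 thousand.

€70.89 thousand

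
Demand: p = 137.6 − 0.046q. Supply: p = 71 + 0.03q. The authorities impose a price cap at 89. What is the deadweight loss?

2901.32

Competitive equilibrium: 137.6 − 0.046q = 71 + 0.03q → q* = 876.3158, p* = 97.2895.
At the ceiling p = 89, quantity supplied = (89 − 71)/0.03 = 600.
Willingness to pay at q' = 600: 137.6 − 0.046·600 = 110.
Δq = 876.3158 − 600 = 276.3158; wedge = 110 − 89 = 21.
The triangle = ½ × 276.3158 × 21 = 2901.32.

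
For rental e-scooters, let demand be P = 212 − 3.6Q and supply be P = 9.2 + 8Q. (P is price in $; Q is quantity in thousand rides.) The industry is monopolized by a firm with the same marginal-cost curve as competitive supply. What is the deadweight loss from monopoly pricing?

$99.44 thousand

Competitive equilibrium: 212 − 3.6Q = 9.2 + 8Q → Q* = 17.4828, P* = 149.0621.
Marginal revenue: MR = 212 − 7.2Q. Set MR = MC: 212 − 7.2Q = 9.2 + 8Q → Q_m = 13.3421.
Price P_m = 212 − 3.6·13.3421 = 163.9684; MC(Q_m) = 9.2 + 8·13.3421 = 115.9368.
Competitive Q* = 17.4828, so ΔQ = 4.1407; wedge = 163.9684 − 115.9368 = 48.0316.
DWL = ½ × 4.1407 × 48.0316 = $99.44 thousand.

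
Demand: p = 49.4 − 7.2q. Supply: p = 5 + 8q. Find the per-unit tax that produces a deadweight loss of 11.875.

19

Competitive equilibrium: 49.4 − 7.2q = 5 + 8q → q* = 2.9211, p* = 28.3684.
A tax t gives Δq = t/15.2 and wedge t, so DWL = t²/30.4.
t²/30.4 = 11.875 → t² = 361 → t = 19.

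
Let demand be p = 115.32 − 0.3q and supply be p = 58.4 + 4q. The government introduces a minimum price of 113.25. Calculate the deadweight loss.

Competitive equilibrium: 115.32 − 0.3q = 58.4 + 4q → q* = 13.2372, p* = 111.3488.
At the floor p = 113.25, quantity demanded = (115.32 − 113.25)/0.3 = 6.9.
Sellers' marginal cost at q' = 6.9: 58.4 + 4·6.9 = 86.
Δq = 13.2372 − 6.9 = 6.3372; wedge = 113.25 − 86 = 27.25.
Deadweight loss = ½ × 6.3372 × 27.25 = 86.34.

86.34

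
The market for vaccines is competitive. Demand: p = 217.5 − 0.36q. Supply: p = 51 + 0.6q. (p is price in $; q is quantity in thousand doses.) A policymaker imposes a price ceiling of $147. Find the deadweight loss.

Competitive equilibrium: 217.5 − 0.36q = 51 + 0.6q → q* = 173.4375, p* = 155.0625.
At the ceiling p = 147, quantity supplied = (147 − 51)/0.6 = 160.
Willingness to pay at q' = 160: 217.5 − 0.36·160 = 159.9.
Δq = 173.4375 − 160 = 13.4375; wedge = 159.9 − 147 = 12.9.
Welfare loss = ½ × 13.4375 × 12.9 = $86.67 thousand.

$86.67 thousand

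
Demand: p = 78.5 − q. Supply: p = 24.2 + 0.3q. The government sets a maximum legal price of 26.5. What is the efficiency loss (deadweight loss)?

Competitive equilibrium: 78.5 − q = 24.2 + 0.3q → q* = 41.7692, p* = 36.7308.
At the ceiling p = 26.5, quantity supplied = (26.5 − 24.2)/0.3 = 7.6667.
Willingness to pay at q' = 7.6667: 78.5 − 1·7.6667 = 70.8333.
Δq = 41.7692 − 7.6667 = 34.1025; wedge = 70.8333 − 26.5 = 44.3333.
The triangle = ½ × 34.1025 × 44.3333 = 755.94.

755.94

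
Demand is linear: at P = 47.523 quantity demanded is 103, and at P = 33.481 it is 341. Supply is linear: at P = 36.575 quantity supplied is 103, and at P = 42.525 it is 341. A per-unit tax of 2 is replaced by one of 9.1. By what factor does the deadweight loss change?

20.7025

Demand slope = (33.481 − 47.523)/(341 − 103) = −0.059, so P = 53.6 − 0.059Q.
Supply slope = (42.525 − 36.575)/(341 − 103) = 0.025, so P = 34 + 0.025Q.
Competitive equilibrium: 53.6 − 0.059Q = 34 + 0.025Q → Q* = 233.3333, P* = 39.8333.
For a per-unit tax t: ΔQ = t/0.084, so DWL = ½·t·(t/0.084) = t²/0.168.
At t = 2: DWL = 23.810. At t = 9.1: DWL = 492.917.
Ratio = (9.1/2)² = 20.7025.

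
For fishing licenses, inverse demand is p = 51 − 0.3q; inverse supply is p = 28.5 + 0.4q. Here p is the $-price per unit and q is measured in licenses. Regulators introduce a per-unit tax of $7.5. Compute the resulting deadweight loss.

$40.18

Competitive equilibrium: 51 − 0.3q = 28.5 + 0.4q → q* = 32.1429, p* = 41.3571.
With the tax, the buyer price exceeds the seller price by 7.5: (51 − 0.3q) − (28.5 + 0.4q) = 7.5 → q' = 21.4286.
Δq = 32.1429 − 21.4286 = 10.7143; the wedge equals the tax, 7.5.
Welfare loss = ½ × 10.7143 × 7.5 = $40.18.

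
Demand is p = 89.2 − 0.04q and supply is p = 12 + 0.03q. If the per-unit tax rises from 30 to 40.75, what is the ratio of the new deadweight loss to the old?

1.845

Competitive equilibrium: 89.2 − 0.04q = 12 + 0.03q → q* = 1102.8571, p* = 45.0857.
For a per-unit tax t: Δq = t/0.07, so DWL = ½·t·(t/0.07) = t²/0.14.
At t = 30: DWL = 6428.571. At t = 40.75: DWL = 11861.161.
Ratio = (40.75/30)² = 1.845.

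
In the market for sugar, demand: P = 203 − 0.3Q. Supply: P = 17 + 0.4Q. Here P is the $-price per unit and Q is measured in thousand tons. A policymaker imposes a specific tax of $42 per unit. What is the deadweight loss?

$1260 thousand

Competitive equilibrium: 203 − 0.3Q = 17 + 0.4Q → Q* = 265.7143, P* = 123.2857.
With the tax, the buyer price exceeds the seller price by 42: (203 − 0.3Q) − (17 + 0.4Q) = 42 → Q' = 205.7143.
ΔQ = 265.7143 − 205.7143 = 60; the wedge equals the tax, 42.
Deadweight loss = ½ × 60 × 42 = $1260 thousand.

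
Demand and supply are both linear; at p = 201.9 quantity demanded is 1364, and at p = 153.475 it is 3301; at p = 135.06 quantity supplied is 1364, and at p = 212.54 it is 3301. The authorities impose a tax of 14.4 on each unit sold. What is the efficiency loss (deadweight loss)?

Demand slope = (153.475 − 201.9)/(3301 − 1364) = −0.025, so p = 236 − 0.025q.
Supply slope = (212.54 − 135.06)/(3301 − 1364) = 0.04, so p = 80.5 + 0.04q.
Competitive equilibrium: 236 − 0.025q = 80.5 + 0.04q → q* = 2392.3077, p* = 176.1923.
With the tax, the buyer price exceeds the seller price by 14.4: (236 − 0.025q) − (80.5 + 0.04q) = 14.4 → q' = 2170.7692.
Δq = 2392.3077 − 2170.7692 = 221.5385; the wedge equals the tax, 14.4.
The triangle = ½ × 221.5385 × 14.4 = 1595.08.

1595.08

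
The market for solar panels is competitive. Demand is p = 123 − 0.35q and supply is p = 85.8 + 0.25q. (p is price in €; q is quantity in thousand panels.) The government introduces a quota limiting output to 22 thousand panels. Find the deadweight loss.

€480 thousand

Competitive equilibrium: 123 − 0.35q = 85.8 + 0.25q → q* = 62, p* = 101.3.
At q = 22: demand price = 123 − 0.35·22 = 115.3; supply price = 85.8 + 0.25·22 = 91.3.
Δq = 62 − 22 = 40; wedge = 115.3 − 91.3 = 24.
DWL = ½ × 40 × 24 = €480 thousand.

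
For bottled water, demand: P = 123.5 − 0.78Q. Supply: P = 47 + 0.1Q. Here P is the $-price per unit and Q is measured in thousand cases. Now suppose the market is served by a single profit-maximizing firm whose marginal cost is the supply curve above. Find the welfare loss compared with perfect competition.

Competitive equilibrium: 123.5 − 0.78Q = 47 + 0.1Q → Q* = 86.9318, P* = 55.6932.
Marginal revenue: MR = 123.5 − 1.56Q. Set MR = MC: 123.5 − 1.56Q = 47 + 0.1Q → Q_m = 46.0843.
Price P_m = 123.5 − 0.78·46.0843 = 87.5542; MC(Q_m) = 47 + 0.1·46.0843 = 51.6084.
Competitive Q* = 86.9318, so ΔQ = 40.8475; wedge = 87.5542 − 51.6084 = 35.9458.
Deadweight loss = ½ × 40.8475 × 35.9458 = $734.15 thousand.

$734.15 thousand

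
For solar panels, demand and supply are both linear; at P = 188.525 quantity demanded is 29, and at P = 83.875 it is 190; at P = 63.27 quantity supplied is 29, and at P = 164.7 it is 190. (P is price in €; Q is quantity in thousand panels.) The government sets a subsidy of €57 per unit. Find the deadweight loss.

Demand slope = (83.875 − 188.525)/(190 − 29) = −0.65, so P = 207.375 − 0.65Q.
Supply slope = (164.7 − 63.27)/(190 − 29) = 0.63, so P = 45 + 0.63Q.
Competitive equilibrium: 207.375 − 0.65Q = 45 + 0.63Q → Q* = 126.8555, P* = 124.9189.
The subsidy lowers effective supply by 57: P = 0.63Q − 12.
New quantity: 207.375 − 0.65Q = 0.63Q − 12 → Q' = 171.3867.
Overproduction ΔQ = 171.3867 − 126.8555 = 44.5312; wedge = subsidy = 57.
DWL = ½ × 44.5312 × 57 = €1269.14 thousand.

€1269.14 thousand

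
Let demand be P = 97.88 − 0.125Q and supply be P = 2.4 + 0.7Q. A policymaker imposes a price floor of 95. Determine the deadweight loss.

3544.22

Competitive equilibrium: 97.88 − 0.125Q = 2.4 + 0.7Q → Q* = 115.7333, P* = 83.4133.
At the floor P = 95, quantity demanded = (97.88 − 95)/0.125 = 23.04.
Sellers' marginal cost at Q' = 23.04: 2.4 + 0.7·23.04 = 18.528.
ΔQ = 115.7333 − 23.04 = 92.6933; wedge = 95 − 18.528 = 76.472.
Deadweight loss = ½ × 92.6933 × 76.472 = 3544.22.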